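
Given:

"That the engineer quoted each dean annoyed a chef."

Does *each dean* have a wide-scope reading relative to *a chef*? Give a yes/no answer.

The target quantifier *each dean* is part of the sentential subject *that the engineer quoted each dean*.
Sentential subjects are islands: a quantifier inside the subject clause cannot raise over the matrix predicate.
There is no licit LF on which *each dean* c-commands *a chef*.

No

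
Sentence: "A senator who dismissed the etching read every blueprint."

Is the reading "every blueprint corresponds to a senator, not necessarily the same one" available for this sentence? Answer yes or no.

Yes

That reading corresponds to *every blueprint* > *a senator*.
Although the sentence contains a relative clause (*who dismissed the etching*), *every blueprint* is outside it, in the matrix VP.
Clause-internal QR can adjoin the lower DP above the subject, yielding the inverse reading.
The sentence is scopally ambiguous between *a senator* > *every blueprint* and *every blueprint* > *a senator*.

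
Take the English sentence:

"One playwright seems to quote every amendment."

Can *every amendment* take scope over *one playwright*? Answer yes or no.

The matrix predicate is a raising verb, whose infinitival complement is not a scope island — *every amendment* can QR into the matrix clause.
Nothing blocks QR of the lower DP to a position above the higher one, so inverse scope is available.

Yes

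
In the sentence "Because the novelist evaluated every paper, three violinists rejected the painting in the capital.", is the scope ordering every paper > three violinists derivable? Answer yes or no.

No

*every paper* occurs within the adjunct clause *because the novelist evaluated every paper*.
The adjunct-island constraint bars QR out of an adverbial clause.
So the wide-scope reading for *every paper* is blocked.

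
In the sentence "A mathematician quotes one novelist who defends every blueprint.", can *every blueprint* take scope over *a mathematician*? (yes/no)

*every blueprint* occurs within the relative clause *who defends every blueprint* modifying *one novelist*.
A relative clause is a scope island — quantifier raising cannot cross its boundary.
*every blueprint* is confined to the island and cannot take scope over *a mathematician*.
(Only the surface reading survives: one fixed mathematician with respect to all the relevant blueprints.)

No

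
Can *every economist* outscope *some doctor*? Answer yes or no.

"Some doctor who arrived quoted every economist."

Yes

The relative clause *who arrived* modifies *some doctor*, but *every economist* is not inside that relative clause — it is an argument of the matrix verb.
With no island boundary between them, the object can take inverse scope over the subject via ordinary QR within the clause.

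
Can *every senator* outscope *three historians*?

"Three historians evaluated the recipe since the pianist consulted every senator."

Structurally, *every senator* is inside the adjunct clause *since the pianist consulted every senator*.
Adverbial clauses are not L-marked, so they are barriers for QR — the quantifier cannot escape the adjunct.
So the wide-scope reading for *every senator* is blocked.

No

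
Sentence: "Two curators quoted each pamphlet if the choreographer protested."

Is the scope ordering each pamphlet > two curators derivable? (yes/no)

Yes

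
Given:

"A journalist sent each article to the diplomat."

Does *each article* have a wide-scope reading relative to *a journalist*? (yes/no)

*a journalist* and *each article* are co-arguments of the matrix verb, with nothing but a clause-internal boundary between them.
QR within a single clause is free, so the lower quantifier may take scope over the higher one.

Yes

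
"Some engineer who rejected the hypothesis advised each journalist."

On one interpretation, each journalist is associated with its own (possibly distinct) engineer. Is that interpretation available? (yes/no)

Yes

That reading corresponds to *each journalist* > *some engineer*.
The relative clause *who rejected the hypothesis* modifies *some engineer*, but *each journalist* is not inside that relative clause — it is an argument of the matrix verb.
With no island boundary between them, the object can take inverse scope over the subject via ordinary QR within the clause.
Both orderings are possible: *some engineer* > *each journalist* and *each journalist* > *some engineer*.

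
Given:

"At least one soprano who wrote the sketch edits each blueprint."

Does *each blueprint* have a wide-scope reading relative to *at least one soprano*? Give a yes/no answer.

The RC *who wrote the sketch* is an island, but *each blueprint* is not inside it — it is the matrix object, a clausemate of *at least one soprano*.
No island intervenes, so both surface and inverse scope are derivable.
So *each blueprint* > *at least one soprano* is among the available readings.

Yes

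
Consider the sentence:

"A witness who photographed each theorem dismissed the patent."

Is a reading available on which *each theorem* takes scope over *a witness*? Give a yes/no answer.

The target quantifier *each theorem* is part of the relative clause *who photographed each theorem*.
Relative clauses are scope islands: a quantifier cannot QR out of a relative clause to take scope in the matrix clause.
There is no licit LF on which *each theorem* c-commands *a witness*.

No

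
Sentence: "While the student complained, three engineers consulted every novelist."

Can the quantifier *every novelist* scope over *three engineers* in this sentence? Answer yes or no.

*every novelist* is a matrix argument; the adjunct is an island but the target quantifier is outside it.
Nothing blocks QR of the lower DP to a position above the higher one, so inverse scope is available.

Yes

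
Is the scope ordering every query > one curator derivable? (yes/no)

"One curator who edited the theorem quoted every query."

*every query* is a matrix argument; only *one curator* is modified by the relative clause *who edited the theorem*, so the RC island is irrelevant to the target quantifier.
Since no island is crossed, the inverse ordering is licensed alongside surface scope.
The sentence is scopally ambiguous between *one curator* > *every query* and *every query* > *one curator*.

Yes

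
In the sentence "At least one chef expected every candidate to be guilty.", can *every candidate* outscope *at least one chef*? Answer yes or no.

This is an ECM construction: *every candidate* is the infinitival subject, Case-marked by the matrix verb, and the infinitive is transparent for QR.
Ordinary QR to a clause-peripheral position gives the wide-scope LF for the lower DP.

Yes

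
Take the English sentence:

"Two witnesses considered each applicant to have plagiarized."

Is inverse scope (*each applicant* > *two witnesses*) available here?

This is an ECM construction: *each applicant* is the infinitival subject, Case-marked by the matrix verb, and the infinitive is transparent for QR.
With no island boundary between them, the object can take inverse scope over the subject via ordinary QR within the clause.
Both orderings are possible: *two witnesses* > *each applicant* and *each applicant* > *two witnesses*.

Yes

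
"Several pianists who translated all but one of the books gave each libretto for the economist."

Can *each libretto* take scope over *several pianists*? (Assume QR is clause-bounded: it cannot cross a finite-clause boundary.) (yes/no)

*each libretto* sits in the matrix clause, not in the relative clause on *several pianists*.
QR within a single clause is free, so the lower quantifier may take scope over the higher one.
The sentence is scopally ambiguous between *several pianists* > *each libretto* and *each libretto* > *several pianists*.

Yes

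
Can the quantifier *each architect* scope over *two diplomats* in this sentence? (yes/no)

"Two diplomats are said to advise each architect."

Yes

*each architect* is inside a raising infinitive, which is transparent to QR (no CP barrier), so it behaves as a matrix argument.
Clause-internal QR can adjoin the lower DP above the subject, yielding the inverse reading.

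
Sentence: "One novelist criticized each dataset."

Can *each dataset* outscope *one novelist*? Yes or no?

Yes

*each dataset* is the matrix object and *one novelist* the matrix subject; the two are clausemates.
Ordinary QR to a clause-peripheral position gives the wide-scope LF for the lower DP.
So *each dataset* > *one novelist* is among the available readings.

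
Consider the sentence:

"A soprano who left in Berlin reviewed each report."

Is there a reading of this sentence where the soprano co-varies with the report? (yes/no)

Yes

That reading corresponds to *each report* > *a soprano*.
*each report* sits in the matrix clause, not in the relative clause on *a soprano*.
QR within a single clause is free, so the lower quantifier may take scope over the higher one.
So *each report* > *a soprano* is among the available readings.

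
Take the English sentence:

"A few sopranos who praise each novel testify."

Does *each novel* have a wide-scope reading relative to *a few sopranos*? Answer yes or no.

The target quantifier *each novel* is part of the relative clause *who praise each novel*.
The relative clause forms an island for QR, so the quantifier is confined to the head noun's restrictor.
The inverse ordering *each novel* > *a few sopranos* is therefore underivable.

No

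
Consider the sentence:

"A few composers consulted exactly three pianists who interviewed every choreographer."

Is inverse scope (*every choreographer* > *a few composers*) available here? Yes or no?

The target quantifier *every choreographer* is part of the relative clause *who interviewed every choreographer* modifying *exactly three pianists*.
A relative clause is a scope island — quantifier raising cannot cross its boundary.
*every choreographer* is confined to the island and cannot take scope over *a few composers*.

No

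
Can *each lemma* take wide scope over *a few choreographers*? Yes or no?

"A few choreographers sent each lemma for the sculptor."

Yes

Both DPs are arguments of the same predicate; there is no clause or island boundary between them.
Since no island is crossed, the inverse ordering is licensed alongside surface scope.
So *each lemma* > *a few choreographers* is among the available readings.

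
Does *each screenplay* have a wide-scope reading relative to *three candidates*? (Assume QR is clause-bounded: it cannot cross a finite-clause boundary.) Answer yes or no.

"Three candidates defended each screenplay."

Both DPs are arguments of the same predicate; there is no clause or island boundary between them.
Since no island is crossed, the inverse ordering is licensed alongside surface scope.
So *each screenplay* > *three candidates* is among the available readings.

Yes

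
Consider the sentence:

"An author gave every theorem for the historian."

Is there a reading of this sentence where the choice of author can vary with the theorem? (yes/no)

That reading corresponds to *every theorem* > *an author*.
*every theorem* is the matrix object and *an author* the matrix subject; the two are clausemates.
Since no island is crossed, the inverse ordering is licensed alongside surface scope.

Yes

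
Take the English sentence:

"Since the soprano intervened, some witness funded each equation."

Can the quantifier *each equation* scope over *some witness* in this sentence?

Yes

Although there is an adjunct clause, *each equation* is in the main clause, not inside the adjunct.
Clause-internal QR can adjoin the lower DP above the subject, yielding the inverse reading.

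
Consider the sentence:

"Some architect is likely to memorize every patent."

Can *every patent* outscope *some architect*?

Yes

The matrix predicate is a raising verb, whose infinitival complement is not a scope island — *every patent* can QR into the matrix clause.
Clause-internal QR can adjoin the lower DP above the subject, yielding the inverse reading.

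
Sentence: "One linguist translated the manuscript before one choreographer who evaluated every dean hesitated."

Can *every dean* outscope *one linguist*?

*every dean* sits inside the relative clause *who evaluated every dean*, which is itself inside the adjunct *before one choreographer who evaluated every dean hesitated*.
Even if one barrier were somehow void, the other would still block QR.
There is no licit LF on which *every dean* c-commands *one linguist*.

No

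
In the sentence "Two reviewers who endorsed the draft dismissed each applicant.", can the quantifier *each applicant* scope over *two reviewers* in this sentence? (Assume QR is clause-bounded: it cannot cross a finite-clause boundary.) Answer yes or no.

Yes

*each applicant* sits in the matrix clause, not in the relative clause on *two reviewers*.
QR within a single clause is free, so the lower quantifier may take scope over the higher one.
Both orderings are possible: *two reviewers* > *each applicant* and *each applicant* > *two reviewers*.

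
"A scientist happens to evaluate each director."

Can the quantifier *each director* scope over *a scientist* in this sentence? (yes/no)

*each director* is inside a raising infinitive, which is transparent to QR (no CP barrier), so it behaves as a matrix argument.
QR within a single clause is free, so the lower quantifier may take scope over the higher one.
Both orderings are possible: *a scientist* > *each director* and *each director* > *a scientist*.

Yes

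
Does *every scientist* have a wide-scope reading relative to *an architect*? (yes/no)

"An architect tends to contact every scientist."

Yes

Raising constructions are monoclausal for scope purposes; *every scientist* is not separated from *an architect* by any island.
With no island boundary between them, the object can take inverse scope over the subject via ordinary QR within the clause.
The sentence is scopally ambiguous between *an architect* > *every scientist* and *every scientist* > *an architect*.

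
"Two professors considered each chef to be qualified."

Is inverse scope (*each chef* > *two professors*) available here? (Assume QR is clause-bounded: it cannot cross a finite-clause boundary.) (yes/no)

Yes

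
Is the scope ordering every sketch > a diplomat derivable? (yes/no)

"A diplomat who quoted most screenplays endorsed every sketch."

Yes

The relative clause *who quoted most screenplays* modifies *a diplomat*, but *every sketch* is not inside that relative clause — it is an argument of the matrix verb.
Clause-internal QR can adjoin the lower DP above the subject, yielding the inverse reading.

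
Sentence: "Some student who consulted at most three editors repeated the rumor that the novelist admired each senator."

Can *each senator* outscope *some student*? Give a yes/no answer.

*each senator* sits inside the complex NP *the rumor that the novelist admired each senator*.
The complex NP is opaque for QR — the quantifier is frozen inside the noun's complement.
Hence only narrow scope for *each senator* (under *some student*) survives.
(Only the surface reading survives: one fixed student with respect to all the relevant senators.)

No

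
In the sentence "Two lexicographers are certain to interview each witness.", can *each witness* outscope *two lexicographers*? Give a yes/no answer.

Yes

*each witness* is inside a raising infinitive, which is transparent to QR (no CP barrier), so it behaves as a matrix argument.
With no island boundary between them, the object can take inverse scope over the subject via ordinary QR within the clause.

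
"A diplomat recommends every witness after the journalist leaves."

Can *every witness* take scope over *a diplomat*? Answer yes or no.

Yes

Neither queried DP is inside the adjunct, so the adjunct-island constraint does not apply.
Nothing blocks QR of the lower DP to a position above the higher one, so inverse scope is available.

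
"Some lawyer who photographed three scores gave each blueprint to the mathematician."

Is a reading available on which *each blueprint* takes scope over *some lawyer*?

The relative clause *who photographed three scores* modifies *some lawyer*, but *each blueprint* is not inside that relative clause — it is an argument of the matrix verb.
With no island boundary between them, the object can take inverse scope over the subject via ordinary QR within the clause.
The sentence is scopally ambiguous between *some lawyer* > *each blueprint* and *each blueprint* > *some lawyer*.

Yes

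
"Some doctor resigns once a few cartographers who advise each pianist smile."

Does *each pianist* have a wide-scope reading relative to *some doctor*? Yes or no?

No

*each pianist* occurs within the relative clause *who advise each pianist*, which is itself inside the adjunct *once a few cartographers who advise each pianist smile*.
Even if one barrier were somehow void, the other would still block QR.
Hence only narrow scope for *each pianist* (under *some doctor*) survives.
(Only the surface reading survives: one fixed doctor with respect to all the relevant pianists.)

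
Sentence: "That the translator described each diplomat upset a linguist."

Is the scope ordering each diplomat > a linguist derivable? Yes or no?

*each diplomat* occurs within the sentential subject *that the translator described each diplomat*.
Sentential subjects are islands: a quantifier inside the subject clause cannot raise over the matrix predicate.
There is no licit LF on which *each diplomat* c-commands *a linguist*.

No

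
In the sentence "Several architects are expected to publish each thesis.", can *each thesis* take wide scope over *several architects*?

Yes

Raising constructions are monoclausal for scope purposes; *each thesis* is not separated from *several architects* by any island.
Clause-internal QR can adjoin the lower DP above the subject, yielding the inverse reading.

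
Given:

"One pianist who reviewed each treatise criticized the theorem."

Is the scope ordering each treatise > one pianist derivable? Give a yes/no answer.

No

*each treatise* occurs within the relative clause *who reviewed each treatise*.
A relative clause is a scope island — quantifier raising cannot cross its boundary.
So the wide-scope reading for *each treatise* is blocked.
(Only the surface reading survives: one fixed pianist with respect to all the relevant treatises.)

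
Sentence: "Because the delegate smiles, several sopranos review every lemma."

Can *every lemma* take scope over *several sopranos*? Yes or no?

Neither queried DP is inside the adjunct, so the adjunct-island constraint does not apply.
No island intervenes, so both surface and inverse scope are derivable.

Yes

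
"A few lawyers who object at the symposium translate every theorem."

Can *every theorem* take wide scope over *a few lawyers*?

Yes

Although the sentence contains a relative clause (*who object at the symposium*), *every theorem* is outside it, in the matrix VP.
With no island boundary between them, the object can take inverse scope over the subject via ordinary QR within the clause.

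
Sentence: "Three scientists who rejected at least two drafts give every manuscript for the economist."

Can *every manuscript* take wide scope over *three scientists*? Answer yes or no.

Although the sentence contains a relative clause (*who rejected at least two drafts*), *every manuscript* is outside it, in the matrix VP.
No island intervenes, so both surface and inverse scope are derivable.
So *every manuscript* > *three scientists* is among the available readings.

Yes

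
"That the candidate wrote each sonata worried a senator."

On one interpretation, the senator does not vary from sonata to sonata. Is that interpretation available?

Yes

The paraphrase describes the scope ordering *a senator* > *each sonata*.
*a senator* is a matrix-clause argument and can take scope within the matrix clause over the constituent containing *each sonata*, so *a senator* > *each sonata* needs no island-crossing movement and is available.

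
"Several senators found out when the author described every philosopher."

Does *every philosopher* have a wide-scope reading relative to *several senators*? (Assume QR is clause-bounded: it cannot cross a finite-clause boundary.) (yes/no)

No

The DP *every philosopher* is contained in the embedded question *when the author described every philosopher*.
The wh-island constraint blocks QR out of an embedded interrogative.
So *every philosopher* cannot raise high enough to outscope *several senators*; only the surface ordering *several senators* > *every philosopher* is available.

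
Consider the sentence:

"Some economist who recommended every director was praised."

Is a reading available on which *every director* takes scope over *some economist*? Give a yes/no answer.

No

The DP *every director* is contained in the relative clause *who recommended every director*.
QR out of a relative clause is ruled out by the relative-clause island constraint.
*every director* > *some economist* would require crossing that boundary, which is illicit.
(Only the surface reading survives: one fixed economist with respect to all the relevant directors.)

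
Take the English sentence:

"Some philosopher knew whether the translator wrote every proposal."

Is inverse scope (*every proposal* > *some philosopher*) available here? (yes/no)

The DP *every proposal* is contained in the embedded question *whether the translator wrote every proposal*.
Embedded wh-clauses are opaque for QR, so the quantifier stays inside the question.
So the wide-scope reading for *every proposal* is blocked.
(Only the surface reading survives: one fixed philosopher with respect to all the relevant proposals.)

No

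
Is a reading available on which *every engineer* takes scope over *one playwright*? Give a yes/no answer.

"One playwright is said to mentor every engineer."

Infinitival complements of raising predicates do not block QR; *every engineer* and *one playwright* are effectively clausemates.
With no island boundary between them, the object can take inverse scope over the subject via ordinary QR within the clause.

Yes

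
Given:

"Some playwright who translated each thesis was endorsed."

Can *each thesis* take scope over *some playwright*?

*each thesis* occurs within the relative clause *who translated each thesis*.
QR out of a relative clause is ruled out by the relative-clause island constraint.
The inverse ordering *each thesis* > *some playwright* is therefore underivable.

No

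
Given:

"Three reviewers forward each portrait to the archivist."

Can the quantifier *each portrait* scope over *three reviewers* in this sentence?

Yes

*each portrait* is the matrix object and *three reviewers* the matrix subject; the two are clausemates.
Since no island is crossed, the inverse ordering is licensed alongside surface scope.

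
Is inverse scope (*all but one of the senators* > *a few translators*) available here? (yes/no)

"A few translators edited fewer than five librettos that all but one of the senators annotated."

No

*all but one of the senators* occurs within the relative clause *that all but one of the senators annotated* modifying *fewer than five librettos*.
A relative clause is a scope island — quantifier raising cannot cross its boundary.
So the wide-scope reading for *all but one of the senators* is blocked.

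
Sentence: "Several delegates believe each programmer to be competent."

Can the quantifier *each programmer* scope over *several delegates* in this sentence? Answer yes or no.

*each programmer* is the subject of an ECM infinitive — the infinitival complement of an ECM verb is not a scope island, so *each programmer* can raise into the matrix clause.
Ordinary QR to a clause-peripheral position gives the wide-scope LF for the lower DP.
Both orderings are possible: *several delegates* > *each programmer* and *each programmer* > *several delegates*.

Yes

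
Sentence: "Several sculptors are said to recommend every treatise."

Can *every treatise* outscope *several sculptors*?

Yes

*every treatise* is the object of the infinitival complement of a raising predicate; raising infinitives are transparent for QR, so the two DPs are in effect clausemates.
With no island boundary between them, the object can take inverse scope over the subject via ordinary QR within the clause.
So *every treatise* > *several sculptors* is among the available readings.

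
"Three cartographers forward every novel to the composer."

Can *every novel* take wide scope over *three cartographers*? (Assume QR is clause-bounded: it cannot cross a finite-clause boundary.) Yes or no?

Both DPs are arguments of the same predicate; there is no clause or island boundary between them.
Ordinary QR to a clause-peripheral position gives the wide-scope LF for the lower DP.
The sentence is scopally ambiguous between *three cartographers* > *every novel* and *every novel* > *three cartographers*.

Yes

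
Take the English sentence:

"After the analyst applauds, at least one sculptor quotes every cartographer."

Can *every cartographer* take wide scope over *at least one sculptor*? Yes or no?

Yes

The adjunct clause does not contain *every cartographer*, which is the matrix object.
QR within a single clause is free, so the lower quantifier may take scope over the higher one.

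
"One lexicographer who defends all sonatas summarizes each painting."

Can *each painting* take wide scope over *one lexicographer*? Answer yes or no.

Yes

*each painting* is a matrix argument; only *one lexicographer* is modified by the relative clause *who defends all sonatas*, so the RC island is irrelevant to the target quantifier.
With no island boundary between them, the object can take inverse scope over the subject via ordinary QR within the clause.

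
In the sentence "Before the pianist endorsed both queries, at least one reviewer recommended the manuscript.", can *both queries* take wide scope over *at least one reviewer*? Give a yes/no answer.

The target quantifier *both queries* is part of the adjunct clause *before the pianist endorsed both queries*.
The adjunct-island constraint bars QR out of an adverbial clause.
There is no licit LF on which *both queries* c-commands *at least one reviewer*.

No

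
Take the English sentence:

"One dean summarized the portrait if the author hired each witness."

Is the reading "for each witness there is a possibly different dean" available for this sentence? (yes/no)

No

The paraphrase describes the scope ordering *each witness* > *one dean*.
*each witness* occurs within the adjunct clause *if the author hired each witness*.
Since the clause is an adjunct (not a complement), the Adjunct Condition blocks QR across its edge.
There is no licit LF on which *each witness* c-commands *one dean*.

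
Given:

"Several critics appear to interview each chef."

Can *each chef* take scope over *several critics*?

The matrix predicate is a raising verb, whose infinitival complement is not a scope island — *each chef* can QR into the matrix clause.
Clause-internal QR can adjoin the lower DP above the subject, yielding the inverse reading.
The sentence is scopally ambiguous between *several critics* > *each chef* and *each chef* > *several critics*.

Yes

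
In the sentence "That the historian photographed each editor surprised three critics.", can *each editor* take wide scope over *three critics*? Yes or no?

*each editor* is embedded in the sentential subject *that the historian photographed each editor*.
Subjects — clausal subjects included — are islands for extraction, and QR is no exception.
*each editor* is confined to the island and cannot take scope over *three critics*.

No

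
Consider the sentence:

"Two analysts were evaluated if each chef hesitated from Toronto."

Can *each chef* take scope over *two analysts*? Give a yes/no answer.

No

Structurally, *each chef* is inside the adjunct clause *if each chef hesitated from Toronto*.
Scope out of an adjunct clause is unavailable: QR respects the adjunct-island constraint.
There is no licit LF on which *each chef* c-commands *two analysts*.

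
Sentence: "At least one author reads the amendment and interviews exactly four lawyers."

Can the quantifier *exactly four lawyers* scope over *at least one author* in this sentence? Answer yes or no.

The DP *exactly four lawyers* is contained in one conjunct of the coordinate structure (*interviews exactly four lawyers*).
QR out of a conjunct would have to apply non-ATB, which the CSC forbids.
*exactly four lawyers* > *at least one author* would require crossing that boundary, which is illicit.
(Only the surface reading survives: one fixed author with respect to all the relevant lawyers.)

No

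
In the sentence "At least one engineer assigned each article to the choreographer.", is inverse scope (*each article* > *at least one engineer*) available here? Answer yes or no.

Yes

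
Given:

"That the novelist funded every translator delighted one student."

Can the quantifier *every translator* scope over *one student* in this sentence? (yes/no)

No

The DP *every translator* is contained in the sentential subject *that the novelist funded every translator*.
The subject-island constraint blocks QR out of a clausal subject.
So *every translator* cannot raise to a position above *one student*.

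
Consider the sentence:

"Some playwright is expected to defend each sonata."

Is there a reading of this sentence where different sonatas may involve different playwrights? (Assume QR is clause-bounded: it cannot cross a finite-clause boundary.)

Yes

The described interpretation is the *each sonata* > *some playwright* scoping.
Raising constructions are monoclausal for scope purposes; *each sonata* is not separated from *some playwright* by any island.
Ordinary QR to a clause-peripheral position gives the wide-scope LF for the lower DP.
So *each sonata* > *some playwright* is among the available readings.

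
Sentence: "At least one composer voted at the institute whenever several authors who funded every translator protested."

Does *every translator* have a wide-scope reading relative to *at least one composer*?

No

The target quantifier *every translator* is part of the relative clause *who funded every translator*, which is itself inside the adjunct *whenever several authors who funded every translator protested*.
The quantifier would have to escape first the RC and then the adjunct — two independent island violations.
So the wide-scope reading for *every translator* is blocked.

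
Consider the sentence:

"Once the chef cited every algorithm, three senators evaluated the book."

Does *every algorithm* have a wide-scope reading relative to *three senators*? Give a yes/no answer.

*every algorithm* is embedded in the adjunct clause *once the chef cited every algorithm*.
Scope out of an adjunct clause is unavailable: QR respects the adjunct-island constraint.
*every algorithm* > *three senators* would require crossing that boundary, which is illicit.

No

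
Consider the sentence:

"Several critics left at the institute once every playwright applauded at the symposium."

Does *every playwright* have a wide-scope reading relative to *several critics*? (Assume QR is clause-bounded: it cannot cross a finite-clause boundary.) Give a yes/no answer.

No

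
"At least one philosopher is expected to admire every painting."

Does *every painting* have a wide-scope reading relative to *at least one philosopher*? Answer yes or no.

*every painting* is the object of the infinitival complement of a raising predicate; raising infinitives are transparent for QR, so the two DPs are in effect clausemates.
Nothing blocks QR of the lower DP to a position above the higher one, so inverse scope is available.
So *every painting* > *at least one philosopher* is among the available readings.

Yes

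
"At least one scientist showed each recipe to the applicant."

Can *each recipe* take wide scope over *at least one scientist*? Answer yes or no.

*at least one scientist* and *each recipe* are co-arguments of the matrix verb, with nothing but a clause-internal boundary between them.
No island intervenes, so both surface and inverse scope are derivable.

Yes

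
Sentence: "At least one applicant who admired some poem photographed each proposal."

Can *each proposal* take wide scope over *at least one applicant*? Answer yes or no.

Yes

Although the sentence contains a relative clause (*who admired some poem*), *each proposal* is outside it, in the matrix VP.
Nothing blocks QR of the lower DP to a position above the higher one, so inverse scope is available.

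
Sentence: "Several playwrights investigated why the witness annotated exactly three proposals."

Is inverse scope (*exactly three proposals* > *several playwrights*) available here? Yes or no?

No

Structurally, *exactly three proposals* is inside the embedded question *why the witness annotated exactly three proposals*.
The wh-island constraint blocks QR out of an embedded interrogative.
So *exactly three proposals* cannot raise to a position above *several playwrights*.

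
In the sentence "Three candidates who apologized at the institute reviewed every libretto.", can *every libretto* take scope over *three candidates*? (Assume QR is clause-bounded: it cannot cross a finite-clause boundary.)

*every libretto* sits in the matrix clause, not in the relative clause on *three candidates*.
QR within a single clause is free, so the lower quantifier may take scope over the higher one.

Yes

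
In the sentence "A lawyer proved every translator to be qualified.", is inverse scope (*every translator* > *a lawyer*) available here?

*every translator* is an ECM subject; ECM complements are not islands, and the embedded quantifier may take matrix scope.
No island intervenes, so both surface and inverse scope are derivable.

Yes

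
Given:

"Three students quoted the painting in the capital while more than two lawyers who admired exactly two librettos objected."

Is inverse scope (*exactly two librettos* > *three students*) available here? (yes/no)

*exactly two librettos* is embedded in the relative clause *who admired exactly two librettos*, which is itself inside the adjunct *while more than two lawyers who admired exactly two librettos objected*.
The quantifier would have to escape first the RC and then the adjunct — two independent island violations.
The inverse ordering *exactly two librettos* > *three students* is therefore underivable.

No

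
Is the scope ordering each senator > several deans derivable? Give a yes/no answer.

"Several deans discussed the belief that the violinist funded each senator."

No

*each senator* sits inside the complex NP *the belief that the violinist funded each senator*.
Noun-complement clauses are scope islands (the Complex NP Constraint): a quantifier inside one cannot scope into the matrix.
The inverse ordering *each senator* > *several deans* is therefore underivable.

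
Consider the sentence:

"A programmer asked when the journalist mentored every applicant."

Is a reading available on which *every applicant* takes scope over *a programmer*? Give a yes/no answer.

No

Structurally, *every applicant* is inside the embedded question *when the journalist mentored every applicant*.
Embedded questions are wh-islands: a quantifier inside an indirect question cannot QR into the matrix clause.
*every applicant* is confined to the island and cannot take scope over *a programmer*.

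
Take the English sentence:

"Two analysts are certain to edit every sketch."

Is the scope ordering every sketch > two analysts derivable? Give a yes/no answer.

The matrix predicate is a raising verb, whose infinitival complement is not a scope island — *every sketch* can QR into the matrix clause.
Clause-internal QR can adjoin the lower DP above the subject, yielding the inverse reading.
The sentence is scopally ambiguous between *two analysts* > *every sketch* and *every sketch* > *two analysts*.

Yes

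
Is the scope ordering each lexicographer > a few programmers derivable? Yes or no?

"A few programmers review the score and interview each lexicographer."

The target quantifier *each lexicographer* is part of one conjunct of the coordinate structure (*interview each lexicographer*).
Asymmetric QR out of one conjunct violates the Coordinate Structure Constraint.
Hence only narrow scope for *each lexicographer* (under *a few programmers*) survives.

No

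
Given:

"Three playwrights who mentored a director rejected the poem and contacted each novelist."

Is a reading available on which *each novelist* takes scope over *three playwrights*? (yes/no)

The DP *each novelist* is contained in one conjunct of the coordinate structure (*contacted each novelist*).
A quantifier cannot raise out of one conjunct of a coordination across the whole coordinate structure — the CSC applies to QR.
Hence only narrow scope for *each novelist* (under *three playwrights*) survives.

No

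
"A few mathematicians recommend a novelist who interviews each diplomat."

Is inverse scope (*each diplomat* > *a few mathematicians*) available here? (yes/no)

*each diplomat* sits inside the relative clause *who interviews each diplomat* modifying *a novelist*.
The relative clause forms an island for QR, so the quantifier is confined to the head noun's restrictor.
So the wide-scope reading for *each diplomat* is blocked.

No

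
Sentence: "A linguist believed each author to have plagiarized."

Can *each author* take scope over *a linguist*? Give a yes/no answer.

Yes

*each author* is an ECM subject; ECM complements are not islands, and the embedded quantifier may take matrix scope.
No island intervenes, so both surface and inverse scope are derivable.
Both orderings are possible: *a linguist* > *each author* and *each author* > *a linguist*.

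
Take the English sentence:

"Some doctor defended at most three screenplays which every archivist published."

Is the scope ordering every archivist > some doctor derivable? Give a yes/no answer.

No

*every archivist* occurs within the relative clause *which every archivist published* modifying *at most three screenplays*.
Quantifiers inside a relative clause are trapped there; the RC boundary blocks QR.
*every archivist* > *some doctor* would require crossing that boundary, which is illicit.
(Only the surface reading survives: one fixed doctor with respect to all the relevant archivists.)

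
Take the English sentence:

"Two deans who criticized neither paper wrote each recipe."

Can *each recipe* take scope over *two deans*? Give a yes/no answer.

*each recipe* sits in the matrix clause, not in the relative clause on *two deans*.
Ordinary QR to a clause-peripheral position gives the wide-scope LF for the lower DP.

Yes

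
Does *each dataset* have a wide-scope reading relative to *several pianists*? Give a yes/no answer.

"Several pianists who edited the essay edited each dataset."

Although the sentence contains a relative clause (*who edited the essay*), *each dataset* is outside it, in the matrix VP.
No island intervenes, so both surface and inverse scope are derivable.

Yes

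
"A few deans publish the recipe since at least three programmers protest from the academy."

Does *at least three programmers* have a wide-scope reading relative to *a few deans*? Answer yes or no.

*at least three programmers* occurs within the adjunct clause *since at least three programmers protest from the academy*.
Since the clause is an adjunct (not a complement), the Adjunct Condition blocks QR across its edge.
So the wide-scope reading for *at least three programmers* is blocked.

No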